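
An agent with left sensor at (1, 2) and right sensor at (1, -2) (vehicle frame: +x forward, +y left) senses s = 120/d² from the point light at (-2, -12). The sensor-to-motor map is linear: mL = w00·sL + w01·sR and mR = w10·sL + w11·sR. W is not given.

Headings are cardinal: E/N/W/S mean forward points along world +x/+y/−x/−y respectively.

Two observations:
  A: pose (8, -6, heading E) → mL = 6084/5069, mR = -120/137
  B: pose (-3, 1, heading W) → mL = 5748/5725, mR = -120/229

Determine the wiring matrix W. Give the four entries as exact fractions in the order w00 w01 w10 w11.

1/2 1 0 -1

obs A: pose=(8,-6,E) → sL=24/37, sR=120/137, mL=6084/5069, mR=-120/137
obs B: pose=(-3,1,W) → sL=24/25, sR=120/229, mL=5748/5725, mR=-120/229
sensor matrix S = [[24/37, 120/137], [24/25, 120/229]]; det S = -2907648/5804005
solve [mL_A; mL_B] = S·[w00; w01] and [mR_A; mR_B] = S·[w10; w11]:
  w00 = 1/2, w01 = 1, w10 = 0, w11 = -1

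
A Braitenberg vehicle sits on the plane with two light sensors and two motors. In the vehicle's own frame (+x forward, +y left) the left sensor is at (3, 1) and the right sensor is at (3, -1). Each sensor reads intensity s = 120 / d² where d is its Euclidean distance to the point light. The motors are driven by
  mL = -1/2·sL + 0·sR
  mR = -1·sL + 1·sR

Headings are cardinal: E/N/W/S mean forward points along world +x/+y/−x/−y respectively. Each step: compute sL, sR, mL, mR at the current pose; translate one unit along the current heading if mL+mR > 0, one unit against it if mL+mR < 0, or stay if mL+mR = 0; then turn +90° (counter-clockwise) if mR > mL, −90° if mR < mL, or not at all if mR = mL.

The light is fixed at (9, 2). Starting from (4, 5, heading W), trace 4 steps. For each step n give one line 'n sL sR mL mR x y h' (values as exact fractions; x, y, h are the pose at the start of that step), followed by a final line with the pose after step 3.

0 30/17 3/2 -15/17 -9/34 4 5 W
1 40/3 24/5 -20/3 -128/15 5 5 S
2 60/29 60/37 -30/29 -480/1073 5 6 W
3 24 120/17 -12 -288/17 6 6 S
final 6 7 W

n=0: pose=(4,5,W); sL=30/17, sR=3/2; mL=-15/17, mR=-9/34; mL+mR=-39/34 → advance -1; mR−mL=21/34 → turn +1·90°
n=1: pose=(5,5,S); sL=40/3, sR=24/5; mL=-20/3, mR=-128/15; mL+mR=-76/5 → advance -1; mR−mL=-28/15 → turn -1·90°
n=2: pose=(5,6,W); sL=60/29, sR=60/37; mL=-30/29, mR=-480/1073; mL+mR=-1590/1073 → advance -1; mR−mL=630/1073 → turn +1·90°
n=3: pose=(6,6,S); sL=24, sR=120/17; mL=-12, mR=-288/17; mL+mR=-492/17 → advance -1; mR−mL=-84/17 → turn -1·90°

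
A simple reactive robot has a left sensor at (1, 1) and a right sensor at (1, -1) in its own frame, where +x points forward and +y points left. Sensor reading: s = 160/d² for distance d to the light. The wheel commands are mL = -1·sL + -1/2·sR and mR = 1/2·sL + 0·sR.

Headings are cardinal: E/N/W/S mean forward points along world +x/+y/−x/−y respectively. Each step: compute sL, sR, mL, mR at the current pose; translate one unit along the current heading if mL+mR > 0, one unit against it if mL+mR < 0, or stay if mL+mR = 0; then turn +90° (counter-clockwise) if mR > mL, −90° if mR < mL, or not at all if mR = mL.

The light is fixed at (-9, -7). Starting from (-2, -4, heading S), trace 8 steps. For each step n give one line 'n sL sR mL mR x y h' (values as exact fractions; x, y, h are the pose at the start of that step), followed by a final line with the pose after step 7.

0 40/17 4 -74/17 20/17 -2 -4 S
1 160/89 160/73 -18800/6497 80/89 -2 -3 E
2 16/5 80/37 -792/185 8/5 -3 -3 N
3 160/29 160/41 -8880/1189 80/29 -3 -4 W
4 40/17 4 -74/17 20/17 -2 -4 S
5 160/89 160/73 -18800/6497 80/89 -2 -3 E
6 16/5 80/37 -792/185 8/5 -3 -3 N
7 160/29 160/41 -8880/1189 80/29 -3 -4 W
final -2 -4 S

n=0: pose=(-2,-4,S); sL=40/17, sR=4; mL=-74/17, mR=20/17; mL+mR=-54/17 → advance -1; mR−mL=94/17 → turn +1·90°
n=1: pose=(-2,-3,E); sL=160/89, sR=160/73; mL=-18800/6497, mR=80/89; mL+mR=-12960/6497 → advance -1; mR−mL=24640/6497 → turn +1·90°
n=2: pose=(-3,-3,N); sL=16/5, sR=80/37; mL=-792/185, mR=8/5; mL+mR=-496/185 → advance -1; mR−mL=1088/185 → turn +1·90°
n=3: pose=(-3,-4,W); sL=160/29, sR=160/41; mL=-8880/1189, mR=80/29; mL+mR=-5600/1189 → advance -1; mR−mL=12160/1189 → turn +1·90°
n=4: pose=(-2,-4,S); sL=40/17, sR=4; mL=-74/17, mR=20/17; mL+mR=-54/17 → advance -1; mR−mL=94/17 → turn +1·90°
n=5: pose=(-2,-3,E); sL=160/89, sR=160/73; mL=-18800/6497, mR=80/89; mL+mR=-12960/6497 → advance -1; mR−mL=24640/6497 → turn +1·90°
n=6: pose=(-3,-3,N); sL=16/5, sR=80/37; mL=-792/185, mR=8/5; mL+mR=-496/185 → advance -1; mR−mL=1088/185 → turn +1·90°
n=7: pose=(-3,-4,W); sL=160/29, sR=160/41; mL=-8880/1189, mR=80/29; mL+mR=-5600/1189 → advance -1; mR−mL=12160/1189 → turn +1·90°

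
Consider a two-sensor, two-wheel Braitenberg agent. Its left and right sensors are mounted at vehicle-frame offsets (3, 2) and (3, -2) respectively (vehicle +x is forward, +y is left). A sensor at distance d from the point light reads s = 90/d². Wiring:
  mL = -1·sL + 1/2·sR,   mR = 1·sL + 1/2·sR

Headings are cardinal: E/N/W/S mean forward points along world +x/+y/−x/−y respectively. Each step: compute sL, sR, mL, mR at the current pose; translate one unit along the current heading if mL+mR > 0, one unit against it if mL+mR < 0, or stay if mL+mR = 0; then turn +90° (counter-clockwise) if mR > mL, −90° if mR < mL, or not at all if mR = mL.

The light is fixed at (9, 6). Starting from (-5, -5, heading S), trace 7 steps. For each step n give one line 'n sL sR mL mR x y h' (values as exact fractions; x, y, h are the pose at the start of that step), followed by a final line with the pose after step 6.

n=0: pose=(-5,-5,S); sL=9/34, sR=45/226; mL=-1269/7684, mR=2799/7684; mL+mR=45/226 → advance +1; mR−mL=9/17 → turn +1·90°
n=1: pose=(-5,-6,E); sL=90/221, sR=90/317; mL=-18585/70057, mR=38475/70057; mL+mR=90/317 → advance +1; mR−mL=180/221 → turn +1·90°
n=2: pose=(-4,-6,N); sL=5/17, sR=45/101; mL=-245/3434, mR=1775/3434; mL+mR=45/101 → advance +1; mR−mL=10/17 → turn +1·90°
n=3: pose=(-4,-5,W); sL=18/85, sR=90/337; mL=-2241/28645, mR=9891/28645; mL+mR=90/337 → advance +1; mR−mL=36/85 → turn +1·90°
n=4: pose=(-5,-5,S); sL=9/34, sR=45/226; mL=-1269/7684, mR=2799/7684; mL+mR=45/226 → advance +1; mR−mL=9/17 → turn +1·90°
n=5: pose=(-5,-6,E); sL=90/221, sR=90/317; mL=-18585/70057, mR=38475/70057; mL+mR=90/317 → advance +1; mR−mL=180/221 → turn +1·90°
n=6: pose=(-4,-6,N); sL=5/17, sR=45/101; mL=-245/3434, mR=1775/3434; mL+mR=45/101 → advance +1; mR−mL=10/17 → turn +1·90°

0 9/34 45/226 -1269/7684 2799/7684 -5 -5 S
1 90/221 90/317 -18585/70057 38475/70057 -5 -6 E
2 5/17 45/101 -245/3434 1775/3434 -4 -6 N
3 18/85 90/337 -2241/28645 9891/28645 -4 -5 W
4 9/34 45/226 -1269/7684 2799/7684 -5 -5 S
5 90/221 90/317 -18585/70057 38475/70057 -5 -6 E
6 5/17 45/101 -245/3434 1775/3434 -4 -6 N
final -4 -5 W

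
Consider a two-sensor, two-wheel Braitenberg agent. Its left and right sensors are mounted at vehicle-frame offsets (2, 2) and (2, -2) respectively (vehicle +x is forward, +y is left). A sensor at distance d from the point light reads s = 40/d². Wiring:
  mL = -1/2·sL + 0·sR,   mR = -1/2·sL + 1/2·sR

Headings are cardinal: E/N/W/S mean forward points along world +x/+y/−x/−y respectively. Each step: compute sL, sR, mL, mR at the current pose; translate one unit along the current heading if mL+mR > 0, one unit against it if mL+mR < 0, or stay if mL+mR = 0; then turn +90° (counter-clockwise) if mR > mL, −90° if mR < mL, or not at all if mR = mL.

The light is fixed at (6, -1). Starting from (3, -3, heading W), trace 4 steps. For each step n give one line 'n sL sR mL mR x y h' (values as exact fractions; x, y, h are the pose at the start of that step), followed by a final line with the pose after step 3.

n=0: pose=(3,-3,W); sL=40/41, sR=8/5; mL=-20/41, mR=64/205; mL+mR=-36/205 → advance -1; mR−mL=4/5 → turn +1·90°
n=1: pose=(4,-3,S); sL=5/2, sR=5/4; mL=-5/4, mR=-5/8; mL+mR=-15/8 → advance -1; mR−mL=5/8 → turn +1·90°
n=2: pose=(4,-2,E); sL=40, sR=40/9; mL=-20, mR=-160/9; mL+mR=-340/9 → advance -1; mR−mL=20/9 → turn +1·90°
n=3: pose=(3,-2,N); sL=20/13, sR=20; mL=-10/13, mR=120/13; mL+mR=110/13 → advance +1; mR−mL=10 → turn +1·90°

0 40/41 8/5 -20/41 64/205 3 -3 W
1 5/2 5/4 -5/4 -5/8 4 -3 S
2 40 40/9 -20 -160/9 4 -2 E
3 20/13 20 -10/13 120/13 3 -2 N
final 3 -1 W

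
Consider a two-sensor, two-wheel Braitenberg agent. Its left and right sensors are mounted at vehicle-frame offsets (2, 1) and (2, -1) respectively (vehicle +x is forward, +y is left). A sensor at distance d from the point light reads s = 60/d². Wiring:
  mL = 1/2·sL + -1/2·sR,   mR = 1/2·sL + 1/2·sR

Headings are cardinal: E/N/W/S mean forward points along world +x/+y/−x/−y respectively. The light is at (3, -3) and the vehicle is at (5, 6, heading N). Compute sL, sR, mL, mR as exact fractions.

30/61 6/13 12/793 378/793

left sensor world pos  = (4, 8); dL² = 122
right sensor world pos = (6, 8); dR² = 130
sL = 60/122 = 30/61
sR = 60/130 = 6/13
mL = 1/2·sL + -1/2·sR = 12/793
mR = 1/2·sL + 1/2·sR = 378/793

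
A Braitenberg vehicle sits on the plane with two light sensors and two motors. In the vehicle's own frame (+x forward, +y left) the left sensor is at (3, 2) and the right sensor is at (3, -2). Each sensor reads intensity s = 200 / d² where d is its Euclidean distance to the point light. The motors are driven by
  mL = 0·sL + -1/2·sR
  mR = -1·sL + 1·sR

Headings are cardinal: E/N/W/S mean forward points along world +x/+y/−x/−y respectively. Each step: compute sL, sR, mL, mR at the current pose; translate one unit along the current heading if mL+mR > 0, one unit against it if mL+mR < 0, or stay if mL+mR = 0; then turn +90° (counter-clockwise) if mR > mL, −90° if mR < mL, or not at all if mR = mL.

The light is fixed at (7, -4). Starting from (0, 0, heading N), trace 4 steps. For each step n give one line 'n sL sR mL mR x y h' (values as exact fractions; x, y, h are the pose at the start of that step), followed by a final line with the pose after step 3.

0 20/13 100/37 -50/37 560/481 0 0 N
1 200/101 8/5 -4/5 -192/505 0 -1 W
2 25/2 25/8 -25/16 -75/8 1 -1 S
3 40/17 200/117 -100/117 -1280/1989 1 0 W
final 2 0 S

n=0: pose=(0,0,N); sL=20/13, sR=100/37; mL=-50/37, mR=560/481; mL+mR=-90/481 → advance -1; mR−mL=1210/481 → turn +1·90°
n=1: pose=(0,-1,W); sL=200/101, sR=8/5; mL=-4/5, mR=-192/505; mL+mR=-596/505 → advance -1; mR−mL=212/505 → turn +1·90°
n=2: pose=(1,-1,S); sL=25/2, sR=25/8; mL=-25/16, mR=-75/8; mL+mR=-175/16 → advance -1; mR−mL=-125/16 → turn -1·90°
n=3: pose=(1,0,W); sL=40/17, sR=200/117; mL=-100/117, mR=-1280/1989; mL+mR=-2980/1989 → advance -1; mR−mL=140/663 → turn +1·90°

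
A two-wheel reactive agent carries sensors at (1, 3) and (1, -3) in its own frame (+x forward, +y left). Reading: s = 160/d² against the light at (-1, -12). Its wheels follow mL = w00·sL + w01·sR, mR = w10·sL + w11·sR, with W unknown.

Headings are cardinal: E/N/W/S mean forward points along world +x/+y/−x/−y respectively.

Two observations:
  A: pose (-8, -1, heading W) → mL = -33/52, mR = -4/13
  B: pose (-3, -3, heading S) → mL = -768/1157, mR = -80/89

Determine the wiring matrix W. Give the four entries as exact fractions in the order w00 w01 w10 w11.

-1 1 0 -1/2

obs A: pose=(-8,-1,W) → sL=5/4, sR=8/13, mL=-33/52, mR=-4/13
obs B: pose=(-3,-3,S) → sL=32/13, sR=160/89, mL=-768/1157, mR=-80/89
sensor matrix S = [[5/4, 8/13], [32/13, 160/89]]; det S = 11016/15041
solve [mL_A; mL_B] = S·[w00; w01] and [mR_A; mR_B] = S·[w10; w11]:
  w00 = -1, w01 = 1, w10 = 0, w11 = -1/2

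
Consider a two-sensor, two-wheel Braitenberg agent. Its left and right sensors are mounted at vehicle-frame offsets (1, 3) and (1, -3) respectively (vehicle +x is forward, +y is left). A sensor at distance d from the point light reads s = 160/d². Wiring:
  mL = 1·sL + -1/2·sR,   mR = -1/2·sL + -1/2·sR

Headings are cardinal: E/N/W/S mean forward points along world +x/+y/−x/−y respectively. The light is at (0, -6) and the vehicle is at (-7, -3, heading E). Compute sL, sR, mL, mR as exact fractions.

20/9 40/9 0 -10/3

left sensor world pos  = (-6, 0); dL² = 72
right sensor world pos = (-6, -6); dR² = 36
sL = 160/72 = 20/9
sR = 160/36 = 40/9
mL = 1·sL + -1/2·sR = 0
mR = -1/2·sL + -1/2·sR = -10/3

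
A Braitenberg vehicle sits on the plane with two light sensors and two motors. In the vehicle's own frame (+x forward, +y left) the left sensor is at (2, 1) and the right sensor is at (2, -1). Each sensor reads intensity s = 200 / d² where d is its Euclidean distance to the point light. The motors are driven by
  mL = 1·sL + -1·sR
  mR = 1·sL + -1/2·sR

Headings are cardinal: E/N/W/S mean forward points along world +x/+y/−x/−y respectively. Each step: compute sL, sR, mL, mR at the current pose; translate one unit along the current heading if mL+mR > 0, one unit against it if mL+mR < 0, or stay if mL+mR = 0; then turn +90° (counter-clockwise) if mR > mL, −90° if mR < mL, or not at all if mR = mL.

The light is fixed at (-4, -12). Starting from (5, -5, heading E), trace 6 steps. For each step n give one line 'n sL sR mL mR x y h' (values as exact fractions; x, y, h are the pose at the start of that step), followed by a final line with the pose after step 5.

0 40/37 200/157 -1120/5809 2580/5809 5 -5 E
1 100/81 100/101 2000/8181 6050/8181 6 -5 N
2 200/113 40/29 1280/3277 3540/3277 6 -4 W
3 25/17 2 -9/17 8/17 5 -4 S
4 200/221 40/37 -1440/8177 2980/8177 5 -3 E
5 100/101 100/121 2000/12221 7050/12221 6 -3 N
final 6 -2 W

n=0: pose=(5,-5,E); sL=40/37, sR=200/157; mL=-1120/5809, mR=2580/5809; mL+mR=1460/5809 → advance +1; mR−mL=100/157 → turn +1·90°
n=1: pose=(6,-5,N); sL=100/81, sR=100/101; mL=2000/8181, mR=6050/8181; mL+mR=8050/8181 → advance +1; mR−mL=50/101 → turn +1·90°
n=2: pose=(6,-4,W); sL=200/113, sR=40/29; mL=1280/3277, mR=3540/3277; mL+mR=4820/3277 → advance +1; mR−mL=20/29 → turn +1·90°
n=3: pose=(5,-4,S); sL=25/17, sR=2; mL=-9/17, mR=8/17; mL+mR=-1/17 → advance -1; mR−mL=1 → turn +1·90°
n=4: pose=(5,-3,E); sL=200/221, sR=40/37; mL=-1440/8177, mR=2980/8177; mL+mR=1540/8177 → advance +1; mR−mL=20/37 → turn +1·90°
n=5: pose=(6,-3,N); sL=100/101, sR=100/121; mL=2000/12221, mR=7050/12221; mL+mR=9050/12221 → advance +1; mR−mL=50/121 → turn +1·90°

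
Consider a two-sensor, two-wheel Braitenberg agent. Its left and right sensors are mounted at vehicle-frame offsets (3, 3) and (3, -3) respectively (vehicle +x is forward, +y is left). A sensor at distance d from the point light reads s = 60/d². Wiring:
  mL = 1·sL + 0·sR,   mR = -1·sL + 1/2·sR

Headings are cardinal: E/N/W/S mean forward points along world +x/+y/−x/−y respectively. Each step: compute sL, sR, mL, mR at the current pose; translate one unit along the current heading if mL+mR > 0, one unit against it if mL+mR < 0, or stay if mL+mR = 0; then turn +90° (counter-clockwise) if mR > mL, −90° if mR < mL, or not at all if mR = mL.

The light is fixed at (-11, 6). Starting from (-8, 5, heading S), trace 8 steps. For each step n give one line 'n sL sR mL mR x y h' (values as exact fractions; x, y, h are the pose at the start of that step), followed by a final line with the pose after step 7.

n=0: pose=(-8,5,S); sL=15/13, sR=15/4; mL=15/13, mR=75/104; mL+mR=15/8 → advance +1; mR−mL=-45/104 → turn -1·90°
n=1: pose=(-8,4,W); sL=12/5, sR=60; mL=12/5, mR=138/5; mL+mR=30 → advance +1; mR−mL=126/5 → turn +1·90°
n=2: pose=(-9,4,S); sL=6/5, sR=30/13; mL=6/5, mR=-3/65; mL+mR=15/13 → advance +1; mR−mL=-81/65 → turn -1·90°
n=3: pose=(-9,3,W); sL=60/37, sR=60; mL=60/37, mR=1050/37; mL+mR=30 → advance +1; mR−mL=990/37 → turn +1·90°
n=4: pose=(-10,3,S); sL=15/13, sR=3/2; mL=15/13, mR=-21/52; mL+mR=3/4 → advance +1; mR−mL=-81/52 → turn -1·90°
n=5: pose=(-10,2,W); sL=60/53, sR=12; mL=60/53, mR=258/53; mL+mR=6 → advance +1; mR−mL=198/53 → turn +1·90°
n=6: pose=(-11,2,S); sL=30/29, sR=30/29; mL=30/29, mR=-15/29; mL+mR=15/29 → advance +1; mR−mL=-45/29 → turn -1·90°
n=7: pose=(-11,1,W); sL=60/73, sR=60/13; mL=60/73, mR=1410/949; mL+mR=30/13 → advance +1; mR−mL=630/949 → turn +1·90°

0 15/13 15/4 15/13 75/104 -8 5 S
1 12/5 60 12/5 138/5 -8 4 W
2 6/5 30/13 6/5 -3/65 -9 4 S
3 60/37 60 60/37 1050/37 -9 3 W
4 15/13 3/2 15/13 -21/52 -10 3 S
5 60/53 12 60/53 258/53 -10 2 W
6 30/29 30/29 30/29 -15/29 -11 2 S
7 60/73 60/13 60/73 1410/949 -11 1 W
final -12 1 S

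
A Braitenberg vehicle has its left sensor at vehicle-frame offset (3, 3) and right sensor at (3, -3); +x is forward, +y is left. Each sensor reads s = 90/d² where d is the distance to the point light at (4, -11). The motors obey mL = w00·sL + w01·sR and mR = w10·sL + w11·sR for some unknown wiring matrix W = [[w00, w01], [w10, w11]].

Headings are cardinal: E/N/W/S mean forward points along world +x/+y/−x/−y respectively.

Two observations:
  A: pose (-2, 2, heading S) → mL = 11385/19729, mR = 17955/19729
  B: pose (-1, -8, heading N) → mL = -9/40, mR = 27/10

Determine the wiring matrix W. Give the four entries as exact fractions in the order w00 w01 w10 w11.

1 -1/2 1/2 1

obs A: pose=(-2,2,S) → sL=90/109, sR=90/181, mL=11385/19729, mR=17955/19729
obs B: pose=(-1,-8,N) → sL=9/10, sR=9/4, mL=-9/40, mR=27/10
sensor matrix S = [[90/109, 90/181], [9/10, 9/4]]; det S = 55647/39458
solve [mL_A; mL_B] = S·[w00; w01] and [mR_A; mR_B] = S·[w10; w11]:
  w00 = 1, w01 = -1/2, w10 = 1/2, w11 = 1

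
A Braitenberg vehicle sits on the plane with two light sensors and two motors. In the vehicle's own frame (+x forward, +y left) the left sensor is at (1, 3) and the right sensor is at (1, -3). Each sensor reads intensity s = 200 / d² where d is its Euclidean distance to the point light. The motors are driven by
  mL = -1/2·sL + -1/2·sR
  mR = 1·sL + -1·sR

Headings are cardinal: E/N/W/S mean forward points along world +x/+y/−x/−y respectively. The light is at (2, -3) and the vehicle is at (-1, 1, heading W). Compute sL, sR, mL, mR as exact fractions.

left sensor world pos  = (-2, -2); dL² = 17
right sensor world pos = (-2, 4); dR² = 65
sL = 200/17 = 200/17
sR = 200/65 = 40/13
mL = -1/2·sL + -1/2·sR = -1640/221
mR = 1·sL + -1·sR = 1920/221

200/17 40/13 -1640/221 1920/221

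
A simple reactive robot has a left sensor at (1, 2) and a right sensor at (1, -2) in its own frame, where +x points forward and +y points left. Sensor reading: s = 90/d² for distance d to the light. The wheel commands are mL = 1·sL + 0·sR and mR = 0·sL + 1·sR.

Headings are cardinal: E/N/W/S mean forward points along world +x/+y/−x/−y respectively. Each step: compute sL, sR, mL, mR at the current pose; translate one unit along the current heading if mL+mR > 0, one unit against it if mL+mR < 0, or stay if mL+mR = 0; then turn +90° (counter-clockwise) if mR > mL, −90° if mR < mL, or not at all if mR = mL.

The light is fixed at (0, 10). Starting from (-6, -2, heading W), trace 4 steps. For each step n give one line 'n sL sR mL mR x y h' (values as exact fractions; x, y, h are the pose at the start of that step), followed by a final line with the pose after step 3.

0 18/49 90/149 18/49 90/149 -6 -2 W
1 45/97 9/25 45/97 9/25 -7 -2 S
2 90/289 18/37 90/289 18/37 -7 -3 W
3 45/116 45/148 45/116 45/148 -8 -3 S
final -8 -4 W

n=0: pose=(-6,-2,W); sL=18/49, sR=90/149; mL=18/49, mR=90/149; mL+mR=7092/7301 → advance +1; mR−mL=1728/7301 → turn +1·90°
n=1: pose=(-7,-2,S); sL=45/97, sR=9/25; mL=45/97, mR=9/25; mL+mR=1998/2425 → advance +1; mR−mL=-252/2425 → turn -1·90°
n=2: pose=(-7,-3,W); sL=90/289, sR=18/37; mL=90/289, mR=18/37; mL+mR=8532/10693 → advance +1; mR−mL=1872/10693 → turn +1·90°
n=3: pose=(-8,-3,S); sL=45/116, sR=45/148; mL=45/116, mR=45/148; mL+mR=1485/2146 → advance +1; mR−mL=-90/1073 → turn -1·90°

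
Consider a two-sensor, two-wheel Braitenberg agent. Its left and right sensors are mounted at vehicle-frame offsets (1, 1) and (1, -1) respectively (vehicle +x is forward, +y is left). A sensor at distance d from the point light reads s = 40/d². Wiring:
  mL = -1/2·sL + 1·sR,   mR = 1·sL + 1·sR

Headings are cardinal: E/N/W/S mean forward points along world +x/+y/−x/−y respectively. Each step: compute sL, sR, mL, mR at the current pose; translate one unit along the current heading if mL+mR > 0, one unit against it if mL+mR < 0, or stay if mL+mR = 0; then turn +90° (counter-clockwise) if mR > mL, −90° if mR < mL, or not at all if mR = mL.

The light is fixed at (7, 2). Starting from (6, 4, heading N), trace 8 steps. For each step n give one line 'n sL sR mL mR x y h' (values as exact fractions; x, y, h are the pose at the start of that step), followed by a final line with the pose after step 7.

0 40/13 40/9 340/117 880/117 6 4 N
1 5 2 -1/2 7 6 5 W
2 8 40/13 -12/13 144/13 5 5 S
3 4 20 18 24 5 4 E
4 40/13 40/9 340/117 880/117 6 4 N
5 5 2 -1/2 7 6 5 W
6 8 40/13 -12/13 144/13 5 5 S
7 4 20 18 24 5 4 E
final 6 4 N

n=0: pose=(6,4,N); sL=40/13, sR=40/9; mL=340/117, mR=880/117; mL+mR=1220/117 → advance +1; mR−mL=60/13 → turn +1·90°
n=1: pose=(6,5,W); sL=5, sR=2; mL=-1/2, mR=7; mL+mR=13/2 → advance +1; mR−mL=15/2 → turn +1·90°
n=2: pose=(5,5,S); sL=8, sR=40/13; mL=-12/13, mR=144/13; mL+mR=132/13 → advance +1; mR−mL=12 → turn +1·90°
n=3: pose=(5,4,E); sL=4, sR=20; mL=18, mR=24; mL+mR=42 → advance +1; mR−mL=6 → turn +1·90°
n=4: pose=(6,4,N); sL=40/13, sR=40/9; mL=340/117, mR=880/117; mL+mR=1220/117 → advance +1; mR−mL=60/13 → turn +1·90°
n=5: pose=(6,5,W); sL=5, sR=2; mL=-1/2, mR=7; mL+mR=13/2 → advance +1; mR−mL=15/2 → turn +1·90°
n=6: pose=(5,5,S); sL=8, sR=40/13; mL=-12/13, mR=144/13; mL+mR=132/13 → advance +1; mR−mL=12 → turn +1·90°
n=7: pose=(5,4,E); sL=4, sR=20; mL=18, mR=24; mL+mR=42 → advance +1; mR−mL=6 → turn +1·90°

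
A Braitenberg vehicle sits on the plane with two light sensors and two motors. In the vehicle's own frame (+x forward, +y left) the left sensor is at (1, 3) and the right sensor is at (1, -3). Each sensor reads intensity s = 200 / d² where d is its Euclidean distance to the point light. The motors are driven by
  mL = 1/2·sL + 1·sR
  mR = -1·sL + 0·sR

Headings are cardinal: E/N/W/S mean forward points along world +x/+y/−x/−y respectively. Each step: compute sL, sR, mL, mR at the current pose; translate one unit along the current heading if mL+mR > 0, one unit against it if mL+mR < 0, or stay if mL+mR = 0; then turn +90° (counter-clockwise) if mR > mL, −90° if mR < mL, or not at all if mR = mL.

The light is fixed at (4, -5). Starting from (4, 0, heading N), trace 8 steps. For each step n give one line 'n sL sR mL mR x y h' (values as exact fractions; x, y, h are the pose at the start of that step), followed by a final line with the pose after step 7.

0 40/9 40/9 20/3 -40/9 4 0 N
1 100/41 20 870/41 -100/41 4 1 E
2 200/41 200/29 11100/1189 -200/41 5 1 S
3 50 25/8 225/8 -50 5 0 W
4 200/37 200/61 13500/2257 -200/37 6 0 N
5 20/9 100/9 110/9 -20/9 6 1 E
6 200/61 8 588/61 -200/61 7 1 S
7 25 50/17 525/34 -25 7 0 W
final 8 0 N

n=0: pose=(4,0,N); sL=40/9, sR=40/9; mL=20/3, mR=-40/9; mL+mR=20/9 → advance +1; mR−mL=-100/9 → turn -1·90°
n=1: pose=(4,1,E); sL=100/41, sR=20; mL=870/41, mR=-100/41; mL+mR=770/41 → advance +1; mR−mL=-970/41 → turn -1·90°
n=2: pose=(5,1,S); sL=200/41, sR=200/29; mL=11100/1189, mR=-200/41; mL+mR=5300/1189 → advance +1; mR−mL=-16900/1189 → turn -1·90°
n=3: pose=(5,0,W); sL=50, sR=25/8; mL=225/8, mR=-50; mL+mR=-175/8 → advance -1; mR−mL=-625/8 → turn -1·90°
n=4: pose=(6,0,N); sL=200/37, sR=200/61; mL=13500/2257, mR=-200/37; mL+mR=1300/2257 → advance +1; mR−mL=-25700/2257 → turn -1·90°
n=5: pose=(6,1,E); sL=20/9, sR=100/9; mL=110/9, mR=-20/9; mL+mR=10 → advance +1; mR−mL=-130/9 → turn -1·90°
n=6: pose=(7,1,S); sL=200/61, sR=8; mL=588/61, mR=-200/61; mL+mR=388/61 → advance +1; mR−mL=-788/61 → turn -1·90°
n=7: pose=(7,0,W); sL=25, sR=50/17; mL=525/34, mR=-25; mL+mR=-325/34 → advance -1; mR−mL=-1375/34 → turn -1·90°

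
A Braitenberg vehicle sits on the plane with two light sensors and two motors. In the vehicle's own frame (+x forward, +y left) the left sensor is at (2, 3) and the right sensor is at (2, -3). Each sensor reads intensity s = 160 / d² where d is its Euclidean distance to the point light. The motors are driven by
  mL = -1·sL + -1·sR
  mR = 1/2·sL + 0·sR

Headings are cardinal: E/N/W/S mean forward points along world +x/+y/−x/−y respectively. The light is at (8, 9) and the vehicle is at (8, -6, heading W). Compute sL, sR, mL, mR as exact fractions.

left sensor world pos  = (6, -9); dL² = 328
right sensor world pos = (6, -3); dR² = 148
sL = 160/328 = 20/41
sR = 160/148 = 40/37
mL = -1·sL + -1·sR = -2380/1517
mR = 1/2·sL + 0·sR = 10/41

20/41 40/37 -2380/1517 10/41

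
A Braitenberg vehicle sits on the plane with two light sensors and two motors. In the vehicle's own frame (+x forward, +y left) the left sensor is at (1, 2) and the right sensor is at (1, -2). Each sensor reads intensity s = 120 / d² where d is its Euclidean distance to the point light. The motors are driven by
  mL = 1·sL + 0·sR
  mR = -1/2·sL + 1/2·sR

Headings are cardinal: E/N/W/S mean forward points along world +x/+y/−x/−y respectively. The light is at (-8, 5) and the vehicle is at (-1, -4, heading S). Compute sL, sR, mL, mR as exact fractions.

120/181 24/25 120/181 672/4525

left sensor world pos  = (1, -5); dL² = 181
right sensor world pos = (-3, -5); dR² = 125
sL = 120/181 = 120/181
sR = 120/125 = 24/25
mL = 1·sL + 0·sR = 120/181
mR = -1/2·sL + 1/2·sR = 672/4525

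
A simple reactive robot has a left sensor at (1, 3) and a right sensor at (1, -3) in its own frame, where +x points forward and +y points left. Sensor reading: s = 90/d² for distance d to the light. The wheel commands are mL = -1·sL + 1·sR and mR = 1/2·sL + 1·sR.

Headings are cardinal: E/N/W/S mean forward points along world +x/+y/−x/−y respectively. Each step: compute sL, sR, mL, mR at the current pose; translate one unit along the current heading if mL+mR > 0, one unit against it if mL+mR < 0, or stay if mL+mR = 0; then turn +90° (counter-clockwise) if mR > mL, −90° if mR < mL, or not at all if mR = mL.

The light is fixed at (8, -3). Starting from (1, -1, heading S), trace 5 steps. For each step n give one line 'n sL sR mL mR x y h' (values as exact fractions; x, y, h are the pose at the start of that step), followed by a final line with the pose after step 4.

0 90/17 90/101 -7560/1717 6075/1717 1 -1 S
1 5/4 5/2 5/4 25/8 1 0 E
2 90/97 18/5 1296/485 1971/485 2 0 N
3 9/5 45/49 -216/245 891/490 2 1 W
4 18/5 90/109 -1512/545 1431/545 1 1 S
final 1 2 E

n=0: pose=(1,-1,S); sL=90/17, sR=90/101; mL=-7560/1717, mR=6075/1717; mL+mR=-1485/1717 → advance -1; mR−mL=135/17 → turn +1·90°
n=1: pose=(1,0,E); sL=5/4, sR=5/2; mL=5/4, mR=25/8; mL+mR=35/8 → advance +1; mR−mL=15/8 → turn +1·90°
n=2: pose=(2,0,N); sL=90/97, sR=18/5; mL=1296/485, mR=1971/485; mL+mR=3267/485 → advance +1; mR−mL=135/97 → turn +1·90°
n=3: pose=(2,1,W); sL=9/5, sR=45/49; mL=-216/245, mR=891/490; mL+mR=459/490 → advance +1; mR−mL=27/10 → turn +1·90°
n=4: pose=(1,1,S); sL=18/5, sR=90/109; mL=-1512/545, mR=1431/545; mL+mR=-81/545 → advance -1; mR−mL=27/5 → turn +1·90°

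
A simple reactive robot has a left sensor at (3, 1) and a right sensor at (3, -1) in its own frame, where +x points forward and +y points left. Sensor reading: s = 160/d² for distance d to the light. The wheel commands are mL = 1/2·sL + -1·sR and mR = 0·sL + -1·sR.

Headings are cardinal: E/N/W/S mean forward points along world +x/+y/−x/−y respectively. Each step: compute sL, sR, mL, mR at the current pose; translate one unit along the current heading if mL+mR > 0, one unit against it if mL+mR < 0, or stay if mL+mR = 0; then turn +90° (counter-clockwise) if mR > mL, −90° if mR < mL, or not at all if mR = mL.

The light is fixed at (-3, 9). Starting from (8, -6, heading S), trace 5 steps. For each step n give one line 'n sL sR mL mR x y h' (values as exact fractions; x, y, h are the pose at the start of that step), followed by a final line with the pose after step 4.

n=0: pose=(8,-6,S); sL=40/117, sR=20/53; mL=-1280/6201, mR=-20/53; mL+mR=-3620/6201 → advance -1; mR−mL=-20/117 → turn -1·90°
n=1: pose=(8,-5,W); sL=160/289, sR=160/233; mL=-27600/67337, mR=-160/233; mL+mR=-73840/67337 → advance -1; mR−mL=-80/289 → turn -1·90°
n=2: pose=(9,-5,N); sL=80/121, sR=16/29; mL=-776/3509, mR=-16/29; mL+mR=-2712/3509 → advance -1; mR−mL=-40/121 → turn -1·90°
n=3: pose=(9,-6,E); sL=160/421, sR=160/481; mL=-28880/202501, mR=-160/481; mL+mR=-96240/202501 → advance -1; mR−mL=-80/421 → turn -1·90°
n=4: pose=(8,-6,S); sL=40/117, sR=20/53; mL=-1280/6201, mR=-20/53; mL+mR=-3620/6201 → advance -1; mR−mL=-20/117 → turn -1·90°

0 40/117 20/53 -1280/6201 -20/53 8 -6 S
1 160/289 160/233 -27600/67337 -160/233 8 -5 W
2 80/121 16/29 -776/3509 -16/29 9 -5 N
3 160/421 160/481 -28880/202501 -160/481 9 -6 E
4 40/117 20/53 -1280/6201 -20/53 8 -6 S
final 8 -5 W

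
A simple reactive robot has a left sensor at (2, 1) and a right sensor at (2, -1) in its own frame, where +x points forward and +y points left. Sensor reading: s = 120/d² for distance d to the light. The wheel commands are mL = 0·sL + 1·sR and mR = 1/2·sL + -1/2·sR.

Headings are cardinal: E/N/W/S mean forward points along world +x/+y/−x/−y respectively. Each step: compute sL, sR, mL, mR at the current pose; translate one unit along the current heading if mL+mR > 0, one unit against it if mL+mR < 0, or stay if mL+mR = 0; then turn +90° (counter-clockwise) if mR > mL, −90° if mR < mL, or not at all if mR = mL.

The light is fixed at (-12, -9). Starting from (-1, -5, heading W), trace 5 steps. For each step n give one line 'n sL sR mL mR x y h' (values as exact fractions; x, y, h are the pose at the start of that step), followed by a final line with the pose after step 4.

0 4/3 60/53 60/53 16/159 -1 -5 W
1 40/39 120/157 120/157 800/6123 -2 -5 N
2 2/3 3/4 3/4 -1/24 -2 -4 E
3 40/51 120/109 120/109 -880/5559 -1 -4 S
4 4/3 60/53 60/53 16/159 -1 -5 W
final -2 -5 N

n=0: pose=(-1,-5,W); sL=4/3, sR=60/53; mL=60/53, mR=16/159; mL+mR=196/159 → advance +1; mR−mL=-164/159 → turn -1·90°
n=1: pose=(-2,-5,N); sL=40/39, sR=120/157; mL=120/157, mR=800/6123; mL+mR=5480/6123 → advance +1; mR−mL=-3880/6123 → turn -1·90°
n=2: pose=(-2,-4,E); sL=2/3, sR=3/4; mL=3/4, mR=-1/24; mL+mR=17/24 → advance +1; mR−mL=-19/24 → turn -1·90°
n=3: pose=(-1,-4,S); sL=40/51, sR=120/109; mL=120/109, mR=-880/5559; mL+mR=5240/5559 → advance +1; mR−mL=-7000/5559 → turn -1·90°
n=4: pose=(-1,-5,W); sL=4/3, sR=60/53; mL=60/53, mR=16/159; mL+mR=196/159 → advance +1; mR−mL=-164/159 → turn -1·90°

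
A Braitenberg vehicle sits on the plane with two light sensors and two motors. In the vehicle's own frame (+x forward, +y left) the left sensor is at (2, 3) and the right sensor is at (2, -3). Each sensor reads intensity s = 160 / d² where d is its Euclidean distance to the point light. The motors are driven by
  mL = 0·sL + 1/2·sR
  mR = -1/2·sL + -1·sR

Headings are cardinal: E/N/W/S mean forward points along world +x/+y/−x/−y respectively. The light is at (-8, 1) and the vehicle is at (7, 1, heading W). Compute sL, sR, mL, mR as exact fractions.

left sensor world pos  = (5, -2); dL² = 178
right sensor world pos = (5, 4); dR² = 178
sL = 160/178 = 80/89
sR = 160/178 = 80/89
mL = 0·sL + 1/2·sR = 40/89
mR = -1/2·sL + -1·sR = -120/89

80/89 80/89 40/89 -120/89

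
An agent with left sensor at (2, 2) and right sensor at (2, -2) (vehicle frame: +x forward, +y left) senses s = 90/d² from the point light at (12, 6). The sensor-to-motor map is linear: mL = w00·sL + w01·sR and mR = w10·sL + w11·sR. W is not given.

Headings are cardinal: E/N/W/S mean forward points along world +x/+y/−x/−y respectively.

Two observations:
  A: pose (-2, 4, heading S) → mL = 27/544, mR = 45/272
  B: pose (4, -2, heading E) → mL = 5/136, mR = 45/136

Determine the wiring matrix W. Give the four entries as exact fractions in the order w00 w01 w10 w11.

-1/2 1 0 1/2

obs A: pose=(-2,4,S) → sL=9/16, sR=45/136, mL=27/544, mR=45/272
obs B: pose=(4,-2,E) → sL=5/4, sR=45/68, mL=5/136, mR=45/136
sensor matrix S = [[9/16, 45/136], [5/4, 45/68]]; det S = -45/1088
solve [mL_A; mL_B] = S·[w00; w01] and [mR_A; mR_B] = S·[w10; w11]:
  w00 = -1/2, w01 = 1, w10 = 0, w11 = 1/2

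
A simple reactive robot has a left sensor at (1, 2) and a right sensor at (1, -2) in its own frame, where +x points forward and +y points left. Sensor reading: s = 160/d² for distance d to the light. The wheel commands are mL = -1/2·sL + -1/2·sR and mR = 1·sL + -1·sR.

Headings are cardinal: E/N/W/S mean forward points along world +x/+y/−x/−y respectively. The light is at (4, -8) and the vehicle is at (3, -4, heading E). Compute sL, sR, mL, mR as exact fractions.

left sensor world pos  = (4, -2); dL² = 36
right sensor world pos = (4, -6); dR² = 4
sL = 160/36 = 40/9
sR = 160/4 = 40
mL = -1/2·sL + -1/2·sR = -200/9
mR = 1·sL + -1·sR = -320/9

40/9 40 -200/9 -320/9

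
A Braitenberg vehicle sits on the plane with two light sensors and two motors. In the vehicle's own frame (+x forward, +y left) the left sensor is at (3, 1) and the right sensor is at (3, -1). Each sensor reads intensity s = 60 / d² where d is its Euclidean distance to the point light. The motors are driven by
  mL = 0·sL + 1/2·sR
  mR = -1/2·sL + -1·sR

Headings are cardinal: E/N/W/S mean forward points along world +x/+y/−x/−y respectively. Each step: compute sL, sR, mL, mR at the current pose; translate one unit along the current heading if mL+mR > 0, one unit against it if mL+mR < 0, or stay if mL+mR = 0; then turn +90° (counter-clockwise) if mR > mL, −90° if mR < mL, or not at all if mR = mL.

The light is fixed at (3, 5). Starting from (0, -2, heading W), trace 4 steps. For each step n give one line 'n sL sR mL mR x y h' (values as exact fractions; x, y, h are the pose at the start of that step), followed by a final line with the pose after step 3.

0 3/5 5/6 5/12 -17/15 0 -2 W
1 12/5 60/17 30/17 -402/85 1 -2 N
2 6/5 30/41 15/41 -273/205 1 -3 E
3 12/25 60/137 30/137 -2322/3425 0 -3 S
final 0 -2 W

n=0: pose=(0,-2,W); sL=3/5, sR=5/6; mL=5/12, mR=-17/15; mL+mR=-43/60 → advance -1; mR−mL=-31/20 → turn -1·90°
n=1: pose=(1,-2,N); sL=12/5, sR=60/17; mL=30/17, mR=-402/85; mL+mR=-252/85 → advance -1; mR−mL=-552/85 → turn -1·90°
n=2: pose=(1,-3,E); sL=6/5, sR=30/41; mL=15/41, mR=-273/205; mL+mR=-198/205 → advance -1; mR−mL=-348/205 → turn -1·90°
n=3: pose=(0,-3,S); sL=12/25, sR=60/137; mL=30/137, mR=-2322/3425; mL+mR=-1572/3425 → advance -1; mR−mL=-3072/3425 → turn -1·90°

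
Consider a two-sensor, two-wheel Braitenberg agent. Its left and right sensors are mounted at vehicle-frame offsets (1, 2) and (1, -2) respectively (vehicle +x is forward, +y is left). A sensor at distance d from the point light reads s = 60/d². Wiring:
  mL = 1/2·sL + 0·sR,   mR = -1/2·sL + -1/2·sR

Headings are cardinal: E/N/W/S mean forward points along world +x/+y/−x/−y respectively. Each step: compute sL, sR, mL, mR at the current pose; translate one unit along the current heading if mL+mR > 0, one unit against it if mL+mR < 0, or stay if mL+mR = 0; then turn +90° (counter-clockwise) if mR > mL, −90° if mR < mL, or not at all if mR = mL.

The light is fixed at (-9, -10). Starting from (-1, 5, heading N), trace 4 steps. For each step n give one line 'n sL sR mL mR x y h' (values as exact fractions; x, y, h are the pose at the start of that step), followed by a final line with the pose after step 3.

n=0: pose=(-1,5,N); sL=15/73, sR=15/89; mL=15/146, mR=-1215/6497; mL+mR=-15/178 → advance -1; mR−mL=-3765/12994 → turn -1·90°
n=1: pose=(-1,4,E); sL=60/337, sR=4/15; mL=30/337, mR=-1124/5055; mL+mR=-2/15 → advance -1; mR−mL=-1574/5055 → turn -1·90°
n=2: pose=(-2,4,S); sL=6/25, sR=30/97; mL=3/25, mR=-666/2425; mL+mR=-15/97 → advance -1; mR−mL=-957/2425 → turn -1·90°
n=3: pose=(-2,5,W); sL=12/41, sR=12/65; mL=6/41, mR=-636/2665; mL+mR=-6/65 → advance -1; mR−mL=-1026/2665 → turn -1·90°

0 15/73 15/89 15/146 -1215/6497 -1 5 N
1 60/337 4/15 30/337 -1124/5055 -1 4 E
2 6/25 30/97 3/25 -666/2425 -2 4 S
3 12/41 12/65 6/41 -636/2665 -2 5 W
final -1 5 N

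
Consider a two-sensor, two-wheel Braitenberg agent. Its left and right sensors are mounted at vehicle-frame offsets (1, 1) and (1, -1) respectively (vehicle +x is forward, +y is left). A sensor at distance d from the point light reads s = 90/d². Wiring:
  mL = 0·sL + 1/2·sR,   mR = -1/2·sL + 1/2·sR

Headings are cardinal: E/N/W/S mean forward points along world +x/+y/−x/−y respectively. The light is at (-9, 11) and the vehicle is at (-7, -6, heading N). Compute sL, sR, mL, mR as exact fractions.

90/257 18/53 9/53 -72/13621

left sensor world pos  = (-8, -5); dL² = 257
right sensor world pos = (-6, -5); dR² = 265
sL = 90/257 = 90/257
sR = 90/265 = 18/53
mL = 0·sL + 1/2·sR = 9/53
mR = -1/2·sL + 1/2·sR = -72/13621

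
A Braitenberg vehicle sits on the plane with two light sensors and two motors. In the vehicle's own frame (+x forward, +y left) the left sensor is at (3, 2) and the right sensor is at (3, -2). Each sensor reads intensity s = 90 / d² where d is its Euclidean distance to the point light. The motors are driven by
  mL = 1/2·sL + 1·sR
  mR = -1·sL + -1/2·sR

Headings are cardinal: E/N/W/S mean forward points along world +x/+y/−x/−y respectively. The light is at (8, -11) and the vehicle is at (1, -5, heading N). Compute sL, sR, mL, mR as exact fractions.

left sensor world pos  = (-1, -2); dL² = 162
right sensor world pos = (3, -2); dR² = 106
sL = 90/162 = 5/9
sR = 90/106 = 45/53
mL = 1/2·sL + 1·sR = 1075/954
mR = -1·sL + -1/2·sR = -935/954

5/9 45/53 1075/954 -935/954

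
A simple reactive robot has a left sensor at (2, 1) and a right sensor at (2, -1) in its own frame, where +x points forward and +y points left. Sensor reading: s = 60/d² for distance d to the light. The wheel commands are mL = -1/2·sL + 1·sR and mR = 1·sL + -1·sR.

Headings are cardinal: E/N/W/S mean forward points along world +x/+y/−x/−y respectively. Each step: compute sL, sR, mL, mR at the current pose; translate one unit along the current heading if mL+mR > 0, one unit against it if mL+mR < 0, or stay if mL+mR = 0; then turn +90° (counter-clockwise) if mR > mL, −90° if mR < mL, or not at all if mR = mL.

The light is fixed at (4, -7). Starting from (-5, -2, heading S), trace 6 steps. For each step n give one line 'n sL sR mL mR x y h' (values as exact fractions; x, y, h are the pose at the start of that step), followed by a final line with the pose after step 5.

n=0: pose=(-5,-2,S); sL=60/73, sR=60/109; mL=1110/7957, mR=2160/7957; mL+mR=30/73 → advance +1; mR−mL=1050/7957 → turn +1·90°
n=1: pose=(-5,-3,E); sL=30/37, sR=30/29; mL=675/1073, mR=-240/1073; mL+mR=15/37 → advance +1; mR−mL=-915/1073 → turn -1·90°
n=2: pose=(-4,-3,S); sL=60/53, sR=12/17; mL=126/901, mR=384/901; mL+mR=30/53 → advance +1; mR−mL=258/901 → turn +1·90°
n=3: pose=(-4,-4,E); sL=15/13, sR=3/2; mL=12/13, mR=-9/26; mL+mR=15/26 → advance +1; mR−mL=-33/26 → turn -1·90°
n=4: pose=(-3,-4,S); sL=60/37, sR=12/13; mL=54/481, mR=336/481; mL+mR=30/37 → advance +1; mR−mL=282/481 → turn +1·90°
n=5: pose=(-3,-5,E); sL=30/17, sR=30/13; mL=315/221, mR=-120/221; mL+mR=15/17 → advance +1; mR−mL=-435/221 → turn -1·90°

0 60/73 60/109 1110/7957 2160/7957 -5 -2 S
1 30/37 30/29 675/1073 -240/1073 -5 -3 E
2 60/53 12/17 126/901 384/901 -4 -3 S
3 15/13 3/2 12/13 -9/26 -4 -4 E
4 60/37 12/13 54/481 336/481 -3 -4 S
5 30/17 30/13 315/221 -120/221 -3 -5 E
final -2 -5 S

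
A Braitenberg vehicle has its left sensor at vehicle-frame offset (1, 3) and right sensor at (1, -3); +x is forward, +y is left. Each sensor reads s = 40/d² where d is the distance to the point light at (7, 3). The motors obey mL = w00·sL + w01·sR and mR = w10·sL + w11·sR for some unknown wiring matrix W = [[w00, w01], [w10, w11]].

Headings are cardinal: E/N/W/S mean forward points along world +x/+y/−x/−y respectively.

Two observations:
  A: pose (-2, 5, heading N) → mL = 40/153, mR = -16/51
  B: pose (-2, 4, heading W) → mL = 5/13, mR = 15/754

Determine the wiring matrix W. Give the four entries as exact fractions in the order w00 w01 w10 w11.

obs A: pose=(-2,5,N) → sL=40/153, sR=8/9, mL=40/153, mR=-16/51
obs B: pose=(-2,4,W) → sL=5/13, sR=10/29, mL=5/13, mR=15/754
sensor matrix S = [[40/153, 8/9], [5/13, 10/29]]; det S = -4840/19227
solve [mL_A; mL_B] = S·[w00; w01] and [mR_A; mR_B] = S·[w10; w11]:
  w00 = 1, w01 = 0, w10 = 1/2, w11 = -1/2

1 0 1/2 -1/2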